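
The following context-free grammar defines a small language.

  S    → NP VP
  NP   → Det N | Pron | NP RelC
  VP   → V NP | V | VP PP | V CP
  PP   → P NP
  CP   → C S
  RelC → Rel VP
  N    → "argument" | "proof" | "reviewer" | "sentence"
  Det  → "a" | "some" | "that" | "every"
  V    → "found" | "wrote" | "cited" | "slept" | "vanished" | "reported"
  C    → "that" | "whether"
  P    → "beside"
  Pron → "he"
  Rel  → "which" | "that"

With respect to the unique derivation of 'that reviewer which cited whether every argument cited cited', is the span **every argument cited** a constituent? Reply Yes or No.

Yes

[S [NP [NP [Det that] [N reviewer]] [RelC [Rel which] [VP [V cited] [CP [C whether] [S [NP [Det every] [N argument]] [VP [V cited]]]]]]] [VP [V cited]]]
The words 'every argument cited' are exhaustively dominated by a single S node (built by S → NP VP), so they form a constituent.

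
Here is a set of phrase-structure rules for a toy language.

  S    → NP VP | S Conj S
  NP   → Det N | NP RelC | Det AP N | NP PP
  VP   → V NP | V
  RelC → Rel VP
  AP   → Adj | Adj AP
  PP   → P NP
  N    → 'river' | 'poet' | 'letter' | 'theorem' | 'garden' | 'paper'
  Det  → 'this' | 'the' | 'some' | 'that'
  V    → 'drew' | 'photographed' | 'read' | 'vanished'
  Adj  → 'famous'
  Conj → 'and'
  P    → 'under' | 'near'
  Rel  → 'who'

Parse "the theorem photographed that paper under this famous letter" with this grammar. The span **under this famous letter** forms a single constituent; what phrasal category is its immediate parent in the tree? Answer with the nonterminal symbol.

[S [NP [Det the] [N theorem]] [VP [V photographed] [NP [NP [Det that] [N paper]] [PP [P under] [NP [Det this] [AP [Adj famous]] [N letter]]]]]]
The span 'under this famous letter' is the PP node built by PP → P NP.
Its mother is the NP built by NP → NP PP.

NP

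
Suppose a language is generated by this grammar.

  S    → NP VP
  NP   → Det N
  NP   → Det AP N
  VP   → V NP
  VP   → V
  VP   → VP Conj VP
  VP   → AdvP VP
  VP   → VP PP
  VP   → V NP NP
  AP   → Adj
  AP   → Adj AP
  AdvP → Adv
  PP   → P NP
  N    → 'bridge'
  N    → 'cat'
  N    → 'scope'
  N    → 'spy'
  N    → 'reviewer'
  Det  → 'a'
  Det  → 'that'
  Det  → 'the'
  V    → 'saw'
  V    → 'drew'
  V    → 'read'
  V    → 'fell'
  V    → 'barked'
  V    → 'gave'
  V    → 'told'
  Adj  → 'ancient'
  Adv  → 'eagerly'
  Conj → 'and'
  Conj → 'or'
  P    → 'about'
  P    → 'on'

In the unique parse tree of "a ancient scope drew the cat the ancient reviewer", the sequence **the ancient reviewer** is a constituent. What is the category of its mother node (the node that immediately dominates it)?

VP

S
  NP
    Det: a
    AP
      Adj: ancient
    N: scope
  VP
    V: drew
    NP
      Det: the
      N: cat
    NP
      Det: the
      AP
        Adj: ancient
      N: reviewer
The span 'the ancient reviewer' is the NP node built by NP → Det AP N.
Its mother is the VP built by VP → V NP NP.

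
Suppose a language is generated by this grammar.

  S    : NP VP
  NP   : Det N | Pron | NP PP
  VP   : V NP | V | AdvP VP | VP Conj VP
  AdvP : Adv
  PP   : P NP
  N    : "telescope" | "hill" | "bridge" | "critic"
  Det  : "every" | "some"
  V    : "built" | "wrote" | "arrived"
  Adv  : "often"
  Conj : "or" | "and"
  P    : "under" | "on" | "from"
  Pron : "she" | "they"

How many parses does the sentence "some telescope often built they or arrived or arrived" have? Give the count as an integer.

Two of the 5 distinct bracketings:
[S [NP [Det some] [N telescope]] [VP [AdvP [Adv often]] [VP [VP [V built] [NP [Pron they]]] [Conj or] [VP [VP [V arrived]] [Conj or] [VP [V arrived]]]]]]
[S [NP [Det some] [N telescope]] [VP [AdvP [Adv often]] [VP [VP [VP [V built] [NP [Pron they]]] [Conj or] [VP [V arrived]]] [Conj or] [VP [V arrived]]]]]
The trees differ in how a recursive rule is bracketed over the same span.

5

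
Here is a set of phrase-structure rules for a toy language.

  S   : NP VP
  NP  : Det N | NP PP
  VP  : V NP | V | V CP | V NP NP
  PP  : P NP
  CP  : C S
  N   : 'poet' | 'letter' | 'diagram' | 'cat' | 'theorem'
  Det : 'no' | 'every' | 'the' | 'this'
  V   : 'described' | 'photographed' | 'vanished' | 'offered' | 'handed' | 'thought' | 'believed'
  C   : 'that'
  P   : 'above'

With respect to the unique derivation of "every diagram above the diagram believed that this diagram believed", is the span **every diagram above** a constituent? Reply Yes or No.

[S [NP [NP [Det every] [N diagram]] [PP [P above] [NP [Det the] [N diagram]]]] [VP [V believed] [CP [C that] [S [NP [Det this] [N diagram]] [VP [V believed]]]]]]
The smallest constituent containing 'every diagram above' is the NP spanning 'every diagram above the diagram'; no single node in the tree dominates exactly the given words.

No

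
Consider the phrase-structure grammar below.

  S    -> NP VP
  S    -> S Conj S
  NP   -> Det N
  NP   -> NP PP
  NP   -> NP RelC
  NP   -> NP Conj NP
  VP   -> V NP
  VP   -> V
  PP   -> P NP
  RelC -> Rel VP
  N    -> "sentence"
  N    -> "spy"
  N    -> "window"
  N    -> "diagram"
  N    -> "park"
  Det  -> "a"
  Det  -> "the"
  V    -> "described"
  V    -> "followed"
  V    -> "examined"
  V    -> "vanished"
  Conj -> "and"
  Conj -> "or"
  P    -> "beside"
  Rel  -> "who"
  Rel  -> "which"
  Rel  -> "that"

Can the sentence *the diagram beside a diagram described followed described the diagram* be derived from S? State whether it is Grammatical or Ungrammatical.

Ungrammatical

For S → NP VP, every NP-prefix leaves a non-VP remainder: after 'the diagram' the remainder is not a VP; after 'the diagram beside a diagram' the remainder is not a VP. The alternative S rule S → S Conj S likewise has no satisfying split.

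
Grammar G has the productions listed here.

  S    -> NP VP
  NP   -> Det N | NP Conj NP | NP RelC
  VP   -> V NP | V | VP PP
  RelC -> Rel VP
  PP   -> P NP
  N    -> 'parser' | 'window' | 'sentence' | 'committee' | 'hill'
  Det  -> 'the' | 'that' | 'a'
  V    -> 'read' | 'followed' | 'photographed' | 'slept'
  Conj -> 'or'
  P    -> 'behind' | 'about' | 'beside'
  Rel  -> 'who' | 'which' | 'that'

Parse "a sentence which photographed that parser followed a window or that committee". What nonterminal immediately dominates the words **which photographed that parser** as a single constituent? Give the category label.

RelC

S
  NP
    NP
      Det: a
      N: sentence
    RelC
      Rel: which
      VP
        V: photographed
        NP
          Det: that
          N: parser
  VP
    V: followed
    NP
      NP
        Det: a
        N: window
      Conj: or
      NP
        Det: that
        N: committee
The span 'which photographed that parser' is the RelC node built by RelC → Rel VP.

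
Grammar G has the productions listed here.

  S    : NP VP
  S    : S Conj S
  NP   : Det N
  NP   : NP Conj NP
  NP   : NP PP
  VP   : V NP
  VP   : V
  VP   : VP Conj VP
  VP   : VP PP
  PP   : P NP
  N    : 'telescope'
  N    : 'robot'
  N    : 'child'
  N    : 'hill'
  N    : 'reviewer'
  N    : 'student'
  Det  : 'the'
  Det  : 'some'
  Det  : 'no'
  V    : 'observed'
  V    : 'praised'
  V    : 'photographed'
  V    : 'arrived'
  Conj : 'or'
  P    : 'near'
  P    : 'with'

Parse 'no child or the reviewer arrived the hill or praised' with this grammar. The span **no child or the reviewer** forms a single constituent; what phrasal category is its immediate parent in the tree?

S

[S [NP [NP [Det no] [N child]] [Conj or] [NP [Det the] [N reviewer]]] [VP [VP [V arrived] [NP [Det the] [N hill]]] [Conj or] [VP [V praised]]]]
The span 'no child or the reviewer' is the NP node built by NP → NP Conj NP.
Its mother is the S built by S → NP VP.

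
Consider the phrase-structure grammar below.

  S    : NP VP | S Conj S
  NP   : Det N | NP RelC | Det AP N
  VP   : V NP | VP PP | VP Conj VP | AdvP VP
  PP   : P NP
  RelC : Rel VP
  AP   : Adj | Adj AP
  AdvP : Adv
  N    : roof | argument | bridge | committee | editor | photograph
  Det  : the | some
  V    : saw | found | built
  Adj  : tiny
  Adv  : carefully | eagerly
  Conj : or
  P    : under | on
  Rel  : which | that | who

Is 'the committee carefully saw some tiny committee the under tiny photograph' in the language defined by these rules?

An N word can never sit immediately before a Det word in any string this grammar generates, so the substring 'committee the' rules out a derivation.

Ungrammatical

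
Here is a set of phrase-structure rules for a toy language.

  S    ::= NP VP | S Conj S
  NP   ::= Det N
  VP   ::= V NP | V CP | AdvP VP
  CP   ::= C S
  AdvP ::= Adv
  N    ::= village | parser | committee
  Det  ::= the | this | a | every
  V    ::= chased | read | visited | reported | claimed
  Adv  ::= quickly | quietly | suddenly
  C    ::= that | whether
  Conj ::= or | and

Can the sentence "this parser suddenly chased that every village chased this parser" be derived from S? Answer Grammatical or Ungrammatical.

Grammatical

S
  NP
    Det: this
    N: parser
  VP
    AdvP
      Adv: suddenly
    VP
      V: chased
      CP
        C: that
        S
          NP
            Det: every
            N: village
          VP
            V: chased
            NP
              Det: this
              N: parser
The bracketing above is licensed at every node by one of the given productions, with S at the root.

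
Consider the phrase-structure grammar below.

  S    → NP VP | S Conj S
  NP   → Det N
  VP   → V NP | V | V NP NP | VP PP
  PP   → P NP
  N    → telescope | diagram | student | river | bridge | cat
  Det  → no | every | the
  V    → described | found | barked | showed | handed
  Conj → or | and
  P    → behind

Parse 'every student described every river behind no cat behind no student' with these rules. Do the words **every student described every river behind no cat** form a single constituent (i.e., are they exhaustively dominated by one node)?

No

[S [NP [Det every] [N student]] [VP [VP [VP [V described] [NP [Det every] [N river]]] [PP [P behind] [NP [Det no] [N cat]]]] [PP [P behind] [NP [Det no] [N student]]]]]
The smallest constituent containing 'every student described every river behind no cat' is the S spanning 'every student described every river behind no cat behind no student'; no single node in the tree dominates exactly the given words.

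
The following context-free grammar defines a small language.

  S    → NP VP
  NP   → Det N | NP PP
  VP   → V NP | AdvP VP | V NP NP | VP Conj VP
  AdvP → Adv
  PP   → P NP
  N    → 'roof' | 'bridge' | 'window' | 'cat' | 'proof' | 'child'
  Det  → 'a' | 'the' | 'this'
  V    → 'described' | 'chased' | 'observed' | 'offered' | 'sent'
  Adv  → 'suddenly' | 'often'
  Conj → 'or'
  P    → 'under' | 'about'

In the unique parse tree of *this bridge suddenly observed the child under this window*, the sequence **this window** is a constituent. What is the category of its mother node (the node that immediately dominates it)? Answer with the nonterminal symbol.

PP

[S [NP [Det this] [N bridge]] [VP [AdvP [Adv suddenly]] [VP [V observed] [NP [NP [Det the] [N child]] [PP [P under] [NP [Det this] [N window]]]]]]]
The span 'this window' is the NP node built by NP → Det N.
Its mother is the PP built by PP → P NP.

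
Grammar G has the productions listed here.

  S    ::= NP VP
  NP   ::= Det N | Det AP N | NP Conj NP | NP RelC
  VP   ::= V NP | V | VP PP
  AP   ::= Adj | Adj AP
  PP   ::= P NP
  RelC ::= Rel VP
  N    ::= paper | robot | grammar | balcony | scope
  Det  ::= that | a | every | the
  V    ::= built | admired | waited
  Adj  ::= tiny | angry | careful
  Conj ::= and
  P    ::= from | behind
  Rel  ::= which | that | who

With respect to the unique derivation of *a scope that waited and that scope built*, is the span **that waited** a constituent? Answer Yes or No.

[S [NP [NP [NP [Det a] [N scope]] [RelC [Rel that] [VP [V waited]]]] [Conj and] [NP [Det that] [N scope]]] [VP [V built]]]
The words 'that waited' are exhaustively dominated by a single RelC node (built by RelC → Rel VP), so they form a constituent.

Yes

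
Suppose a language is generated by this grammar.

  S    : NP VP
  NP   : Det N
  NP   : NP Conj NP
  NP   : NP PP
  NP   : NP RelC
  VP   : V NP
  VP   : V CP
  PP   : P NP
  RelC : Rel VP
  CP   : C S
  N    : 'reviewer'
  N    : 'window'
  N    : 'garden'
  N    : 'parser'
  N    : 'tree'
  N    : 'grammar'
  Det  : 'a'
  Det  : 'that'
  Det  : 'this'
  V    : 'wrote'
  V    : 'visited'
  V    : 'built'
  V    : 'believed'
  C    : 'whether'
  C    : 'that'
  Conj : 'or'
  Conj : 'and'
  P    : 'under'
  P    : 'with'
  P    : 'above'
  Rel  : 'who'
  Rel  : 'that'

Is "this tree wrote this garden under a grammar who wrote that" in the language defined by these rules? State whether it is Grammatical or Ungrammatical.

Ungrammatical

For S → NP VP, the only prefix that parses as NP is 'this tree', but the remainder 'wrote this garden under a grammar who wrote that' is not a VP under these rules.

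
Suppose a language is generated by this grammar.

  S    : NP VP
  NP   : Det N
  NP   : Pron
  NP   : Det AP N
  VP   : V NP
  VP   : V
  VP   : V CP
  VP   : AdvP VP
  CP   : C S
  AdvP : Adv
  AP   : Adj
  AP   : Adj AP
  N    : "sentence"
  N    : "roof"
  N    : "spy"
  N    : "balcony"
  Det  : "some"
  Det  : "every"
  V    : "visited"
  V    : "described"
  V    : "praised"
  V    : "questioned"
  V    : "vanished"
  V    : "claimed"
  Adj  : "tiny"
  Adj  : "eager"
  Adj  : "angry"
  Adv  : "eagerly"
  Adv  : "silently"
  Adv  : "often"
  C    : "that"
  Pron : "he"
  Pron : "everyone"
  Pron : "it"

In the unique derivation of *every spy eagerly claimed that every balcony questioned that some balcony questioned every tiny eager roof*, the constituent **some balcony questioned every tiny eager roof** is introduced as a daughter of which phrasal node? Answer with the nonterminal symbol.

CP

[S [NP [Det every] [N spy]] [VP [AdvP [Adv eagerly]] [VP [V claimed] [CP [C that] [S [NP [Det every] [N balcony]] [VP [V questioned] [CP [C that] [S [NP [Det some] [N balcony]] [VP [V questioned] [NP [Det every] [AP [Adj tiny] [AP [Adj eager]]] [N roof]]]]]]]]]]]
The span 'some balcony questioned every tiny eager roof' is the S node built by S → NP VP.
Its mother is the CP built by CP → C S.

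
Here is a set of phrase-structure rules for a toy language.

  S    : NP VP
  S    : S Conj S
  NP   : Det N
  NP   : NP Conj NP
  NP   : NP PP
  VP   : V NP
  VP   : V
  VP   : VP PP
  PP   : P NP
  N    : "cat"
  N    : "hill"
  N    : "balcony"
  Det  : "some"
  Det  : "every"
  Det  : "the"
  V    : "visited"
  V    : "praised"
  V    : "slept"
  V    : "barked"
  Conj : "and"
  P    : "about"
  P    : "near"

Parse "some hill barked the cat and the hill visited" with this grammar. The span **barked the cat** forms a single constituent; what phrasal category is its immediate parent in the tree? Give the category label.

S

S
  S
    NP
      Det: some
      N: hill
    VP
      V: barked
      NP
        Det: the
        N: cat
  Conj: and
  S
    NP
      Det: the
      N: hill
    VP
      V: visited
The span 'barked the cat' is the VP node built by VP → V NP.
Its mother is the S built by S → NP VP.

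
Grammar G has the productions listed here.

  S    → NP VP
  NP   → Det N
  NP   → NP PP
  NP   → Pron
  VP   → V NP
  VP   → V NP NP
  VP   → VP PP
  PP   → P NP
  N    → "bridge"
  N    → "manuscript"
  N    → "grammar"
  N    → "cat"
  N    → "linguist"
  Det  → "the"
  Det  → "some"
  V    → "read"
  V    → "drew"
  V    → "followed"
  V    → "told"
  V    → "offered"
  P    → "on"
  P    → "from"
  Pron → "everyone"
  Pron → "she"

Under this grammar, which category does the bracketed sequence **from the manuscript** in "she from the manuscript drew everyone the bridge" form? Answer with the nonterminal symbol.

[S [NP [NP [Pron she]] [PP [P from] [NP [Det the] [N manuscript]]]] [VP [V drew] [NP [Pron everyone]] [NP [Det the] [N bridge]]]]
The span 'from the manuscript' is the PP node built by PP → P NP.

PP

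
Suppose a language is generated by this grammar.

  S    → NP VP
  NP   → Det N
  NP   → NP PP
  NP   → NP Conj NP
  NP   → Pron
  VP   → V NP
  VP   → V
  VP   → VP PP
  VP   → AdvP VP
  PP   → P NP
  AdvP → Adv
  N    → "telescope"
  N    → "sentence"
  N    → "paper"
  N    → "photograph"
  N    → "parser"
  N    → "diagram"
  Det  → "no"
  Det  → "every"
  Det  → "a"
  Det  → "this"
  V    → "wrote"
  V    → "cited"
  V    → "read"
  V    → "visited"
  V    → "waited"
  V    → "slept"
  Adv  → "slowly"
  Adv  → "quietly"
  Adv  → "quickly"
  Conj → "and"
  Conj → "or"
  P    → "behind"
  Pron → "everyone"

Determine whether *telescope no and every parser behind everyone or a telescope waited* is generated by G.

Ungrammatical

An N word can never sit immediately before a Det word in any string this grammar generates, so the substring 'telescope no' rules out a derivation.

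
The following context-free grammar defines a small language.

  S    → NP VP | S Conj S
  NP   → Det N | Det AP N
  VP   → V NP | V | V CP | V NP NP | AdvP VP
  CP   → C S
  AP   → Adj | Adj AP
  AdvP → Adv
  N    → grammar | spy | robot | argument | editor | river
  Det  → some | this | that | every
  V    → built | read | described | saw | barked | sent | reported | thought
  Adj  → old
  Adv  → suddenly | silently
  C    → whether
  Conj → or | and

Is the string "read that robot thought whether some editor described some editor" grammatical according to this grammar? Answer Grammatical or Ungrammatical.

For S → NP VP, no prefix of the string parses as an NP. The alternative S rule S → S Conj S likewise has no satisfying split.

Ungrammatical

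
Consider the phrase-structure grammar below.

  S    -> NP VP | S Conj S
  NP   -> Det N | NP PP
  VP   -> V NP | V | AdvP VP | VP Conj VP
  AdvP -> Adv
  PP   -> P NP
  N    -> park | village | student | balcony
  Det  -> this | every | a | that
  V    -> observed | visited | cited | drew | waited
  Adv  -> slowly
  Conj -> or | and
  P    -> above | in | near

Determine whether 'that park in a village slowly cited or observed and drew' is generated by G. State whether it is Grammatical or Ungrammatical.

Grammatical

[S [NP [NP [Det that] [N park]] [PP [P in] [NP [Det a] [N village]]]] [VP [AdvP [Adv slowly]] [VP [VP [V cited]] [Conj or] [VP [VP [V observed]] [Conj and] [VP [V drew]]]]]]
Each bracket corresponds to one application of a listed rule, so the string is derivable from S.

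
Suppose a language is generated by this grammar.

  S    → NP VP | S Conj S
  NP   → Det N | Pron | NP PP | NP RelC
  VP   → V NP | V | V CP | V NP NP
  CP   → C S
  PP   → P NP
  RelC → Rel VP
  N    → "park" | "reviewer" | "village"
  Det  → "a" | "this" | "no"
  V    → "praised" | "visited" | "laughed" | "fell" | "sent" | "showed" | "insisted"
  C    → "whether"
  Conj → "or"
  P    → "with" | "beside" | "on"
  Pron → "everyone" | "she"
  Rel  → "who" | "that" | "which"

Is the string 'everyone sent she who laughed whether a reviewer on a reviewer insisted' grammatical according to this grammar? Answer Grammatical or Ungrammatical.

Grammatical

[S [NP [Pron everyone]] [VP [V sent] [NP [NP [Pron she]] [RelC [Rel who] [VP [V laughed] [CP [C whether] [S [NP [NP [Det a] [N reviewer]] [PP [P on] [NP [Det a] [N reviewer]]]] [VP [V insisted]]]]]]]]]
The bracketing above is licensed at every node by one of the given productions, with S at the root.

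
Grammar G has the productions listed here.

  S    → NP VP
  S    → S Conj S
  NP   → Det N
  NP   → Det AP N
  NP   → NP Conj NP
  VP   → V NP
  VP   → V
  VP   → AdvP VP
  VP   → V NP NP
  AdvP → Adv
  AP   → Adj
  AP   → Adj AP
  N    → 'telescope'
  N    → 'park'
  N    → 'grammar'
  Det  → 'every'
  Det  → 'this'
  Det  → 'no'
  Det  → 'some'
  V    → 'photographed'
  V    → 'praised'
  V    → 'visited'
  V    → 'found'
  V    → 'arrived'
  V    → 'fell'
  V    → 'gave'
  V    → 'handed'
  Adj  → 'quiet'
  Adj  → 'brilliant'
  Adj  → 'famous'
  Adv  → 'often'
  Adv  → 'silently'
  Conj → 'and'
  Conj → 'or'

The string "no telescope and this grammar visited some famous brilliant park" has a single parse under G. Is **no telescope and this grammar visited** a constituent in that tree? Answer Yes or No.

No

[S [NP [NP [Det no] [N telescope]] [Conj and] [NP [Det this] [N grammar]]] [VP [V visited] [NP [Det some] [AP [Adj famous] [AP [Adj brilliant]]] [N park]]]]
The smallest constituent containing 'no telescope and this grammar visited' is the S spanning 'no telescope and this grammar visited some famous brilliant park'; no single node in the tree dominates exactly the given words.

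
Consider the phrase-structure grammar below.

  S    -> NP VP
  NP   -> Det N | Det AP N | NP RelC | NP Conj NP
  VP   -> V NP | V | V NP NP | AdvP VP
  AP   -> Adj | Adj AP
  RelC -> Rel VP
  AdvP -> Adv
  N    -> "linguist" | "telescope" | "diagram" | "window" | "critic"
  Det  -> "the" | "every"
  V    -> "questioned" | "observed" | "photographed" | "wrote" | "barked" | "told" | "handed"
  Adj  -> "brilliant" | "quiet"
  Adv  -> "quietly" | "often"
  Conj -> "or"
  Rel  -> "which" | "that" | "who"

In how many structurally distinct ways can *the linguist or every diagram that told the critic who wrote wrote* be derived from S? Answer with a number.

Two of the 5 distinct bracketings:
[S [NP [NP [NP [Det the] [N linguist]] [Conj or] [NP [Det every] [N diagram]]] [RelC [Rel that] [VP [V told] [NP [NP [Det the] [N critic]] [RelC [Rel who] [VP [V wrote]]]]]]] [VP [V wrote]]]
[S [NP [NP [NP [NP [Det the] [N linguist]] [Conj or] [NP [Det every] [N diagram]]] [RelC [Rel that] [VP [V told] [NP [Det the] [N critic]]]]] [RelC [Rel who] [VP [V wrote]]]] [VP [V wrote]]]
The trees differ in how a recursive rule is bracketed over the same span.

5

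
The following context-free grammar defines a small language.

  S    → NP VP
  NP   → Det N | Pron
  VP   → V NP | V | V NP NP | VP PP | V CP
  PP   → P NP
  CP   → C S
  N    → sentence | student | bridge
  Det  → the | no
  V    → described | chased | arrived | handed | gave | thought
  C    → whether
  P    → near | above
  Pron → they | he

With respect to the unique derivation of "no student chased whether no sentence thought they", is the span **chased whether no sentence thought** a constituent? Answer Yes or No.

No

[S [NP [Det no] [N student]] [VP [V chased] [CP [C whether] [S [NP [Det no] [N sentence]] [VP [V thought] [NP [Pron they]]]]]]]
The smallest constituent containing 'chased whether no sentence thought' is the VP spanning 'chased whether no sentence thought they'; no single node in the tree dominates exactly the given words.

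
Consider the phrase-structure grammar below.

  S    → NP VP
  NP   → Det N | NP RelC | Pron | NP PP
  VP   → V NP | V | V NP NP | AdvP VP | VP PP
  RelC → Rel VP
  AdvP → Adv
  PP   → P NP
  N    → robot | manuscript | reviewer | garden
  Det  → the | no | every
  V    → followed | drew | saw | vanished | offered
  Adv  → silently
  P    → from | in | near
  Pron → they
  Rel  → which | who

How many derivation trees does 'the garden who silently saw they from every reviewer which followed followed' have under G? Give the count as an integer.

Two of the 9 distinct bracketings:
[S [NP [NP [Det the] [N garden]] [RelC [Rel who] [VP [AdvP [Adv silently]] [VP [V saw] [NP [NP [NP [Pron they]] [PP [P from] [NP [Det every] [N reviewer]]]] [RelC [Rel which] [VP [V followed]]]]]]]] [VP [V followed]]]
[S [NP [NP [Det the] [N garden]] [RelC [Rel who] [VP [AdvP [Adv silently]] [VP [V saw] [NP [NP [Pron they]] [PP [P from] [NP [NP [Det every] [N reviewer]] [RelC [Rel which] [VP [V followed]]]]]]]]]] [VP [V followed]]]
The trees differ in how a recursive rule is bracketed over the same span.

9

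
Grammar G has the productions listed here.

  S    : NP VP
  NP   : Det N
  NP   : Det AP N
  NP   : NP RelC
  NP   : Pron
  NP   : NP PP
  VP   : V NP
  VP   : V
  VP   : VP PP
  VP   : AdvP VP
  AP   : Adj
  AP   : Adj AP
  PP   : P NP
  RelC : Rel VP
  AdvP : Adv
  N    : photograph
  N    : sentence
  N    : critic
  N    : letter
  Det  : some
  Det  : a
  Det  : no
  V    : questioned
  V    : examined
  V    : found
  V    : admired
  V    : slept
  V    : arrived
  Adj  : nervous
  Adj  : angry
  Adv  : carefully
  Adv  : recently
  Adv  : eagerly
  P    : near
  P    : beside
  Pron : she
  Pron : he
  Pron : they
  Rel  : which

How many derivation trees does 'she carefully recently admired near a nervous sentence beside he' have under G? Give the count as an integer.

9

Two of the 9 distinct bracketings:
[S [NP [Pron she]] [VP [VP [AdvP [Adv carefully]] [VP [AdvP [Adv recently]] [VP [V admired]]]] [PP [P near] [NP [NP [Det a] [AP [Adj nervous]] [N sentence]] [PP [P beside] [NP [Pron he]]]]]]]
[S [NP [Pron she]] [VP [VP [VP [AdvP [Adv carefully]] [VP [AdvP [Adv recently]] [VP [V admired]]]] [PP [P near] [NP [Det a] [AP [Adj nervous]] [N sentence]]]] [PP [P beside] [NP [Pron he]]]]]
The difference turns on whether NP → NP PP is used at the relevant span, versus an alternative expansion of NP.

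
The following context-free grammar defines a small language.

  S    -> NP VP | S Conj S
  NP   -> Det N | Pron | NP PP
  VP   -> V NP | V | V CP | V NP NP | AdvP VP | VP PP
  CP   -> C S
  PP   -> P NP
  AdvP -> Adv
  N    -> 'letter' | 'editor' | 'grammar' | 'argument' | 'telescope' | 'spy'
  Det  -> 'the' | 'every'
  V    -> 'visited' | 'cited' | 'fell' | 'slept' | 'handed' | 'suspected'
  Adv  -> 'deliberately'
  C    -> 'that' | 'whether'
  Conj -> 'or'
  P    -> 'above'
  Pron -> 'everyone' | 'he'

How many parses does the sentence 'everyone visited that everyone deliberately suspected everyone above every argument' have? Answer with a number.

Two of the 4 distinct bracketings:
[S [NP [Pron everyone]] [VP [V visited] [CP [C that] [S [NP [Pron everyone]] [VP [AdvP [Adv deliberately]] [VP [V suspected] [NP [NP [Pron everyone]] [PP [P above] [NP [Det every] [N argument]]]]]]]]]]
[S [NP [Pron everyone]] [VP [V visited] [CP [C that] [S [NP [Pron everyone]] [VP [AdvP [Adv deliberately]] [VP [VP [V suspected] [NP [Pron everyone]]] [PP [P above] [NP [Det every] [N argument]]]]]]]]]
The difference turns on whether NP → NP PP is used at the relevant span, versus an alternative expansion of NP.

4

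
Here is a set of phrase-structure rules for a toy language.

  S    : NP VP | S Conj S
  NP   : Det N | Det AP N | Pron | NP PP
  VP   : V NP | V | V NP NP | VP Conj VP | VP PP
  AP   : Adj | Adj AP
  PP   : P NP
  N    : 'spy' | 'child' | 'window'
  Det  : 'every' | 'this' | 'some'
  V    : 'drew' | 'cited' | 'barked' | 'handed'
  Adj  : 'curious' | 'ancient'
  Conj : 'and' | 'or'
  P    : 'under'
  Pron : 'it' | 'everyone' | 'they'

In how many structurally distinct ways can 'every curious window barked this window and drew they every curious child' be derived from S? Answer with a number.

[S [NP [Det every] [AP [Adj curious]] [N window]] [VP [VP [V barked] [NP [Det this] [N window]]] [Conj and] [VP [V drew] [NP [Pron they]] [NP [Det every] [AP [Adj curious]] [N child]]]]]
No rule offers an alternative attachment or grouping for any span, so this is the only derivation.

1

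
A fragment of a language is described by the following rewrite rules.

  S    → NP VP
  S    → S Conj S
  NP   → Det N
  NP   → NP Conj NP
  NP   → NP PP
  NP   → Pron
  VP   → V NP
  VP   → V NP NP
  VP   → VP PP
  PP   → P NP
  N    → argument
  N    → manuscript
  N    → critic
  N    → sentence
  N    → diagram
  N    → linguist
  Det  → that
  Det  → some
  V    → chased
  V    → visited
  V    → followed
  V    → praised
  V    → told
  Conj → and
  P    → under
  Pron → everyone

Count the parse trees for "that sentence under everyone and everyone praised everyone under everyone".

4

Two of the 4 distinct bracketings:
[S [NP [NP [NP [Det that] [N sentence]] [PP [P under] [NP [Pron everyone]]]] [Conj and] [NP [Pron everyone]]] [VP [V praised] [NP [NP [Pron everyone]] [PP [P under] [NP [Pron everyone]]]]]]
[S [NP [NP [NP [Det that] [N sentence]] [PP [P under] [NP [Pron everyone]]]] [Conj and] [NP [Pron everyone]]] [VP [VP [V praised] [NP [Pron everyone]]] [PP [P under] [NP [Pron everyone]]]]]
The difference turns on whether VP → VP PP is used at the relevant span, versus an alternative expansion of VP.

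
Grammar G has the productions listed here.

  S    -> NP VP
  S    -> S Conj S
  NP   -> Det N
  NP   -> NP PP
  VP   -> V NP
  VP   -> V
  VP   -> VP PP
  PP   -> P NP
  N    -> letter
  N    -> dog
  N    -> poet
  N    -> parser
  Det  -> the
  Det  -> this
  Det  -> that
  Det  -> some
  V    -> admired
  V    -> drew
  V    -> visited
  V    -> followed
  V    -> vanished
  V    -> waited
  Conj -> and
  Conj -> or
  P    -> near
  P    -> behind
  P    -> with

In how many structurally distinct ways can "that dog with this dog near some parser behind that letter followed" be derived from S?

5

Two of the 5 distinct bracketings:
[S [NP [NP [Det that] [N dog]] [PP [P with] [NP [NP [Det this] [N dog]] [PP [P near] [NP [NP [Det some] [N parser]] [PP [P behind] [NP [Det that] [N letter]]]]]]]] [VP [V followed]]]
[S [NP [NP [Det that] [N dog]] [PP [P with] [NP [NP [NP [Det this] [N dog]] [PP [P near] [NP [Det some] [N parser]]]] [PP [P behind] [NP [Det that] [N letter]]]]]] [VP [V followed]]]
The trees differ in how a recursive rule is bracketed over the same span.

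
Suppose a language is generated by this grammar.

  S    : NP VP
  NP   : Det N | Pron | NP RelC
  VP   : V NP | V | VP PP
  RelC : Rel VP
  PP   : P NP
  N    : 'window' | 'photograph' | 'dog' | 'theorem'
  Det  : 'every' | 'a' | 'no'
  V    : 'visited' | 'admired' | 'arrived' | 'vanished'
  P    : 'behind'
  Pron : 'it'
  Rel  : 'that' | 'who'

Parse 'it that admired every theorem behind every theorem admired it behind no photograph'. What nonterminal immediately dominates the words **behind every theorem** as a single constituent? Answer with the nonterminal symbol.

S
  NP
    NP
      Pron: it
    RelC
      Rel: that
      VP
        VP
          V: admired
          NP
            Det: every
            N: theorem
        PP
          P: behind
          NP
            Det: every
            N: theorem
  VP
    VP
      V: admired
      NP
        Pron: it
    PP
      P: behind
      NP
        Det: no
        N: photograph
The span 'behind every theorem' is the PP node built by PP → P NP.

PP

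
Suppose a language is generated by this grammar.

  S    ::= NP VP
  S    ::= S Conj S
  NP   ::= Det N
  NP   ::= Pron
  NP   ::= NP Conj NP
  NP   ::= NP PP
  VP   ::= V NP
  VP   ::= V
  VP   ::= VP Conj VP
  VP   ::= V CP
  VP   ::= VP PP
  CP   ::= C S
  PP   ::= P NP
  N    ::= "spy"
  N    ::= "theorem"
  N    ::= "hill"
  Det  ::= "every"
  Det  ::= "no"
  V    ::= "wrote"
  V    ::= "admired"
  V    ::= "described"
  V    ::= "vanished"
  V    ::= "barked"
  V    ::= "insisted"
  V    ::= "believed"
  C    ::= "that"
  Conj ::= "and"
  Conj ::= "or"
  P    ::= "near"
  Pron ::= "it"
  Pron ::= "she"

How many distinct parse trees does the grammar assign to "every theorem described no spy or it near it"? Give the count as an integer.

Two of the 3 distinct bracketings:
[S [NP [Det every] [N theorem]] [VP [V described] [NP [NP [Det no] [N spy]] [Conj or] [NP [NP [Pron it]] [PP [P near] [NP [Pron it]]]]]]]
[S [NP [Det every] [N theorem]] [VP [V described] [NP [NP [NP [Det no] [N spy]] [Conj or] [NP [Pron it]]] [PP [P near] [NP [Pron it]]]]]]
The trees differ in how a recursive rule is bracketed over the same span.

3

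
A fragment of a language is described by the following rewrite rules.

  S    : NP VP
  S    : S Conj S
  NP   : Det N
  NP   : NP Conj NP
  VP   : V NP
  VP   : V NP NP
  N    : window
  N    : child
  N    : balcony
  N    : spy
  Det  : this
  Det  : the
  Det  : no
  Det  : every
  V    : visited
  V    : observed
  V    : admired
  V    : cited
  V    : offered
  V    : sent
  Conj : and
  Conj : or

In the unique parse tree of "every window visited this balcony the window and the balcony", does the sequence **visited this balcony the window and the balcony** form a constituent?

Yes

[S [NP [Det every] [N window]] [VP [V visited] [NP [Det this] [N balcony]] [NP [NP [Det the] [N window]] [Conj and] [NP [Det the] [N balcony]]]]]
The words 'visited this balcony the window and the balcony' are exhaustively dominated by a single VP node (built by VP → V NP NP), so they form a constituent.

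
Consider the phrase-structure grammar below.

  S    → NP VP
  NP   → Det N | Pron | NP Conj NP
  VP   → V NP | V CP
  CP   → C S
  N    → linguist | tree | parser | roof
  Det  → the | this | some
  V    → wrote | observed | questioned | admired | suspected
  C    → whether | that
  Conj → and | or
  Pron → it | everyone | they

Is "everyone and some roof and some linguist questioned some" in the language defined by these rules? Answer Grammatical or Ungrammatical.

Ungrammatical

For S → NP VP, every NP-prefix leaves a non-VP remainder: after 'everyone' the remainder is not a VP; after 'everyone and some roof' the remainder is not a VP; after 'everyone and some roof and some linguist' the remainder is not a VP.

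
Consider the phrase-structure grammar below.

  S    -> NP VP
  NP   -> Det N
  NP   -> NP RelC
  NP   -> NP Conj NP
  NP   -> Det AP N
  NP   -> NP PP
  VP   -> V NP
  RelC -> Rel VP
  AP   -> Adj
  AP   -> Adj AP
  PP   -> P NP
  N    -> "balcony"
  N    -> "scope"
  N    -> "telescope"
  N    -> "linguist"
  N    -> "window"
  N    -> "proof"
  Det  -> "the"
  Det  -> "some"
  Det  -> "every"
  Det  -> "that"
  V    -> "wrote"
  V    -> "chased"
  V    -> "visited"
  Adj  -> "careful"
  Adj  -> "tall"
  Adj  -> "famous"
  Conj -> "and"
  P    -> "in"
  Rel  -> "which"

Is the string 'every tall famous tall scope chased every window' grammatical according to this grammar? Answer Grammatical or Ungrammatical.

S
  NP
    Det: every
    AP
      Adj: tall
      AP
        Adj: famous
        AP
          Adj: tall
    N: scope
  VP
    V: chased
    NP
      Det: every
      N: window
The bracketing above is licensed at every node by one of the given productions, with S at the root.

Grammatical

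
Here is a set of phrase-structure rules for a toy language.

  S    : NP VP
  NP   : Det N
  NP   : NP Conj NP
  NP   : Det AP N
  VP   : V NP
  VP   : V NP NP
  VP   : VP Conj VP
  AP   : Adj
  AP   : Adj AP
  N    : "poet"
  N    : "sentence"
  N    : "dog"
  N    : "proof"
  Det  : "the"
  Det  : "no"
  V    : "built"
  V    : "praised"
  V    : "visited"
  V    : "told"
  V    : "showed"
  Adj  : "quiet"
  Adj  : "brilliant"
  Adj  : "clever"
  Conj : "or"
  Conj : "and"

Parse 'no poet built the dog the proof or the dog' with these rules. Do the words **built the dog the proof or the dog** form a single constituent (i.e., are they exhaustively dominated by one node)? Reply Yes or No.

Yes

[S [NP [Det no] [N poet]] [VP [V built] [NP [Det the] [N dog]] [NP [NP [Det the] [N proof]] [Conj or] [NP [Det the] [N dog]]]]]
The words 'built the dog the proof or the dog' are exhaustively dominated by a single VP node (built by VP → V NP NP), so they form a constituent.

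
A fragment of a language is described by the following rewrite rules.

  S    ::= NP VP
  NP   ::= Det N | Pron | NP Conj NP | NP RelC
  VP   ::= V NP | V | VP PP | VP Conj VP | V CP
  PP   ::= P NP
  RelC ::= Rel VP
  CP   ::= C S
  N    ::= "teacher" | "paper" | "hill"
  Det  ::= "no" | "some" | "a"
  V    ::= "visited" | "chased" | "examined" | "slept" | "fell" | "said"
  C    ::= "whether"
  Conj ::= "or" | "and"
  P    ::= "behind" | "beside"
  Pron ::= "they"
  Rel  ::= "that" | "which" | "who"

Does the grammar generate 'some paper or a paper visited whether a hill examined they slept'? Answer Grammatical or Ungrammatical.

Ungrammatical

For S → NP VP, every NP-prefix leaves a non-VP remainder: after 'some paper' the remainder is not a VP; after 'some paper or a paper' the remainder is not a VP.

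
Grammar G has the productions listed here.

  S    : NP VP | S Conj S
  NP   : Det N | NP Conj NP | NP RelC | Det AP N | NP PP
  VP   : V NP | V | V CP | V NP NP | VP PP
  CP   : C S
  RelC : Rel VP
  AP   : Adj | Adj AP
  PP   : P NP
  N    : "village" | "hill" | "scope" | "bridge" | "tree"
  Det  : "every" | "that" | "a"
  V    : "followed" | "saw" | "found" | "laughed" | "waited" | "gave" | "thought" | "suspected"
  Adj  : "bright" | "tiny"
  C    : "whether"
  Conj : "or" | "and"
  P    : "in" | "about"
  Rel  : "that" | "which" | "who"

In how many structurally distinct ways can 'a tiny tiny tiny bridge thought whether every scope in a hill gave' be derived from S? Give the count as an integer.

[S [NP [Det a] [AP [Adj tiny] [AP [Adj tiny] [AP [Adj tiny]]]] [N bridge]] [VP [V thought] [CP [C whether] [S [NP [NP [Det every] [N scope]] [PP [P in] [NP [Det a] [N hill]]]] [VP [V gave]]]]]]
No rule offers an alternative attachment or grouping for any span, so this is the only derivation.

1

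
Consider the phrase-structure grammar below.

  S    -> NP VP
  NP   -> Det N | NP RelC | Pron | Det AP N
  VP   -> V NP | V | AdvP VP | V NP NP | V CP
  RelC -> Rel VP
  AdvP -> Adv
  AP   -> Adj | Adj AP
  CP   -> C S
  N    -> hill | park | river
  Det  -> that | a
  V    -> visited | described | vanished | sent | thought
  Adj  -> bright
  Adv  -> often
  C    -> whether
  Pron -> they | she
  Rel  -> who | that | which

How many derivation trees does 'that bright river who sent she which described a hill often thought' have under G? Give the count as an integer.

Two of the 3 distinct bracketings:
[S [NP [NP [Det that] [AP [Adj bright]] [N river]] [RelC [Rel who] [VP [V sent] [NP [NP [Pron she]] [RelC [Rel which] [VP [V described] [NP [Det a] [N hill]]]]]]]] [VP [AdvP [Adv often]] [VP [V thought]]]]
[S [NP [NP [Det that] [AP [Adj bright]] [N river]] [RelC [Rel who] [VP [V sent] [NP [NP [Pron she]] [RelC [Rel which] [VP [V described]]]] [NP [Det a] [N hill]]]]] [VP [AdvP [Adv often]] [VP [V thought]]]]
The difference turns on whether VP → V NP is used at the relevant span, versus an alternative expansion of VP.

3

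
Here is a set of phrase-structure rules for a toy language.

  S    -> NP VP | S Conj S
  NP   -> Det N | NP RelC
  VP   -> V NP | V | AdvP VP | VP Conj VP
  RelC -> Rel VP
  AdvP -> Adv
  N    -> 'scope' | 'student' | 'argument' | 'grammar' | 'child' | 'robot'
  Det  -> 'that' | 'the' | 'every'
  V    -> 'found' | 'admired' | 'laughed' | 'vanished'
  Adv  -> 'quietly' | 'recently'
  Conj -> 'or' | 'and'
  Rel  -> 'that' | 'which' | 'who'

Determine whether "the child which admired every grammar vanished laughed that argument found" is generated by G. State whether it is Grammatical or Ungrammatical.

For S → NP VP, every NP-prefix leaves a non-VP remainder: after 'the child' the remainder is not a VP; after 'the child which admired' the remainder is not a VP; after 'the child which admired every grammar' the remainder is not a VP. The alternative S rule S → S Conj S likewise has no satisfying split.

Ungrammatical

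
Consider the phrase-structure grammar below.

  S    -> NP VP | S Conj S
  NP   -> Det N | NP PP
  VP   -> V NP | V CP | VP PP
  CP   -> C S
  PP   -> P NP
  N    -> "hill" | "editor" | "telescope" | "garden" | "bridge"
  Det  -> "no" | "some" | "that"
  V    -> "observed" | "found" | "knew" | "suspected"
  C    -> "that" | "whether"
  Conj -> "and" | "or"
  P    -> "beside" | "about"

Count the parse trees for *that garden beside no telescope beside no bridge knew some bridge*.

2

The two bracketings:
[S [NP [NP [Det that] [N garden]] [PP [P beside] [NP [NP [Det no] [N telescope]] [PP [P beside] [NP [Det no] [N bridge]]]]]] [VP [V knew] [NP [Det some] [N bridge]]]]
[S [NP [NP [NP [Det that] [N garden]] [PP [P beside] [NP [Det no] [N telescope]]]] [PP [P beside] [NP [Det no] [N bridge]]]] [VP [V knew] [NP [Det some] [N bridge]]]]
The trees differ in how a recursive rule is bracketed over the same span.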